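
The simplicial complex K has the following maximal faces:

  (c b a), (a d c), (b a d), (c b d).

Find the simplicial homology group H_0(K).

H_0 = Z.

K has 4 vertices, 6 edges, 4 triangles.
rank ∂_0 = 0, rank ∂_1 = 3 ⇒ b_0 = 4 − 0 − 3 = 1; all invariant factors of ∂_1 are 1 so no torsion. So H_0 = Z.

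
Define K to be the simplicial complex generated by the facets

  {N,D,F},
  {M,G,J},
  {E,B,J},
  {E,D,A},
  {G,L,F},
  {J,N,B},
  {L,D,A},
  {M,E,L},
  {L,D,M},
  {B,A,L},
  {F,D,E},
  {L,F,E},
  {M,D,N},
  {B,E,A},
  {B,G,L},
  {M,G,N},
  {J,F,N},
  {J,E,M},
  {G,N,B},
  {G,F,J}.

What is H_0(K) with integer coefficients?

H_0 = Z.

K has 10 vertices, 30 edges, 20 triangles.
rank ∂_0 = 0, rank ∂_1 = 9 ⇒ b_0 = 10 − 0 − 9 = 1; all invariant factors of ∂_1 are 1 so no torsion. So H_0 = Z.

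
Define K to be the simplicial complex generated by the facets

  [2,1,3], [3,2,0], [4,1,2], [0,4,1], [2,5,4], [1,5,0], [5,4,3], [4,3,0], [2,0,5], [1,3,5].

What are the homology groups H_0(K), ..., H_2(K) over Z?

Take the total order 0 < 1 < 2 < 3 < 4 < 5 on the vertex set. Then K (dimension 2) consists of the simplices:

  0-simplices (6): [0], [1], [2], [3], [4], [5]
  1-simplices (15): [0,1], [0,2], [0,3], [0,4], [0,5], [1,2], [1,3], [1,4], [1,5], [2,3], [2,4], [2,5], [3,4], [3,5], [4,5]
  2-simplices (10): [0,1,4], [0,1,5], [0,2,3], [0,2,5], [0,3,4], [1,2,3], [1,2,4], [1,3,5], [2,4,5], [3,4,5]

Hence C_0 ≅ Z^6, C_1 ≅ Z^15, C_2 ≅ Z^10.

Boundary ∂_1: C_1 → C_0 maps an edge to its endpoints' difference, ∂[p,q] = q − p.
This gives a 6×15 integer matrix of rank 5; reducing to Smith normal form yields diagonal entries (1,1,1,1,1).

∂_2: C_2 → C_1 sends each 2-simplex [p,q,r] to [q,r] − [p,r] + [p,q]. For instance
  ∂[1,3,5] = [3,5] − [1,5] + [1,3],
  ∂[0,1,5] = [1,5] − [0,5] + [0,1].
The 15×10 boundary matrix has rank 10 and Smith normal form diag(1,1,1,1,1,1,1,1,1,2).

Now H_k = ker ∂_k / im ∂_{k+1}, so:

  H_0: rank C_0 − rank ∂_1 = 6 − 5 = 1, and the invariant factors of ∂_1 are all 1, so H_0 ≅ Z.
  H_1: rank ker ∂_1 − rank ∂_2 = (15 − 5) − 10 = 0, and ∂_2 has invariant factor 2 > 1, so H_1 ≅ Z/2.
  H_2: rank ker ∂_2 − rank ∂_3 = (10 − 10) − 0 = 0, and there is no ∂_3, so H_2 ≅ 0.

H_0 ≅ Z,  H_1 ≅ Z/2,  H_2 = 0.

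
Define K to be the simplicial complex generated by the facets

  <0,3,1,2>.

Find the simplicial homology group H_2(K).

We work with the vertex ordering 0 < 1 < 2 < 3. The simplices of K, each written with vertices in increasing order, are:

  0-simplices (4): [0], [1], [2], [3]
  1-simplices (6): [0,1], [0,2], [0,3], [1,2], [1,3], [2,3]
  2-simplices (4): [0,1,2], [0,1,3], [0,2,3], [1,2,3]
  3-simplices (1): [0,1,2,3]

so the chain groups are C_0 ≅ Z^4, C_1 ≅ Z^6, C_2 ≅ Z^4, C_3 ≅ Z^1.

The boundary map ∂_1: C_1 → C_0 maps an edge to its endpoints' difference, ∂[p,q] = q − p. For instance
  ∂[2,3] = [3] − [2].
The resulting 4×6 matrix has rank 3, and its Smith normal form has invariant factors (1,1,1).

The boundary map ∂_2: C_2 → C_1 acts by ∂[p,q,r] = [q,r] − [p,r] + [p,q]. For instance
  ∂[1,2,3] = [2,3] − [1,3] + [1,2],
  ∂[0,2,3] = [2,3] − [0,3] + [0,2].
The resulting 6×4 matrix has rank 3, and its Smith normal form has invariant factors (1,1,1).

Boundary ∂_3: C_3 → C_2 sends each 3-simplex σ to the alternating sum Σ_i (−1)^i (σ with its i-th vertex removed). For instance
  ∂[0,1,2,3] = [1,2,3] − [0,2,3] + [0,1,3] − [0,1,2].
The 4×1 boundary matrix has rank 1 and Smith normal form diag(1).

Computing H_k = (kernel of ∂_k) / (image of ∂_{k+1}):

  H_2: rank ker ∂_2 − rank ∂_3 = (4 − 3) − 1 = 0, and the invariant factors of ∂_3 are all 1, so H_2 = 0.

H_2 ≅ 0.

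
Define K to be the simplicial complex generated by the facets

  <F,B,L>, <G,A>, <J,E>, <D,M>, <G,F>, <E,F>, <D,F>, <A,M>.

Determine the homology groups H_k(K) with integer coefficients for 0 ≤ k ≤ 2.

Take the total order A < B < D < E < F < G < J < L < M on the vertex set. Then K (dimension 2) consists of the simplices:

  0-simplices (9): A, B, D, E, F, G, J, L, M
  1-simplices (10): AG, AM, BF, BL, DF, DM, EF, EJ, FG, FL
  2-simplices (1): BFL

giving chain groups C_0 ≅ Z^9, C_1 ≅ Z^10, C_2 ≅ Z^1.

The boundary map ∂_1: C_1 → C_0 sends each edge [p,q] (with p < q) to q − p. For instance
  ∂AM = M − A.
The resulting 9×10 matrix has rank 8, and its Smith normal form has invariant factors (1,1,1,1,1,1,1,1).

∂_2: C_2 → C_1 maps a triangle to the signed sum of its edges. For instance
  ∂BFL = FL − BL + BF.
The 10×1 boundary matrix has rank 1 and Smith normal form diag(1).

Reading off H_k = ker ∂_k / im ∂_{k+1}:

  H_0: rank C_0 − rank ∂_1 = 9 − 8 = 1, and the invariant factors of ∂_1 are all 1, so H_0 = Z.
  H_1: rank ker ∂_1 − rank ∂_2 = (10 − 8) − 1 = 1, and the invariant factors of ∂_2 are all 1, so H_1 = Z.
  H_2: rank ker ∂_2 − rank ∂_3 = (1 − 1) − 0 = 0, and there is no ∂_3, so H_2 = 0.

As a check, the Euler characteristic is 9 − 10 + 1 = 0, which agrees with 1 − 1 + 0 = 0.

H_0 = Z,  H_1 = Z,  H_2 = 0.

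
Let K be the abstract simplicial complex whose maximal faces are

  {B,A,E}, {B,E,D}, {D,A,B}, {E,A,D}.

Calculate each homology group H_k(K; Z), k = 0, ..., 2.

Order the vertices as A < B < D < E. Listing each simplex with vertices in this order, K has dimension 2 with simplices:

  0-simplices (4): A, B, D, E
  1-simplices (6): AB, AD, AE, BD, BE, DE
  2-simplices (4): ABD, ABE, ADE, BDE

Hence C_0 ≅ Z^4, C_1 ≅ Z^6, C_2 ≅ Z^4.

∂_1: C_1 → C_0 is given by ∂[p,q] = [q] − [p]. For instance
  ∂AE = E − A.
This gives a 4×6 integer matrix of rank 3; reducing to Smith normal form yields diagonal entries (1,1,1).

Boundary ∂_2: C_2 → C_1 maps a triangle to the signed sum of its edges. For instance
  ∂ABD = BD − AD + AB,
  ∂ABE = BE − AE + AB.
The resulting 6×4 matrix has rank 3, and its Smith normal form has invariant factors (1,1,1).

Computing H_k = (kernel of ∂_k) / (image of ∂_{k+1}):

  H_0: rank C_0 − rank ∂_1 = 4 − 3 = 1, and the invariant factors of ∂_1 are all 1, so H_0 ≅ Z.
  H_1: rank ker ∂_1 − rank ∂_2 = (6 − 3) − 3 = 0, and the invariant factors of ∂_2 are all 1, so H_1 ≅ 0.
  H_2: rank ker ∂_2 − rank ∂_3 = (4 − 3) − 0 = 1, and there is no ∂_3, so H_2 ≅ Z.

(K is a triangulation of the 2-sphere S^2.)

H_0 = Z,  H_1 = 0,  H_2 = Z.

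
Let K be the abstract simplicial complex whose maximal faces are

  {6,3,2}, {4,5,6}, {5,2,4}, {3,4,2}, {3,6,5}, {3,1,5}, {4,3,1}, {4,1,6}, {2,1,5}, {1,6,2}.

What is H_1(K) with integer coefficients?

H_1 = Z/2.

K has 6 vertices, 15 edges, 10 triangles.
rank ∂_1 = 5, rank ∂_2 = 10 ⇒ b_1 = 15 − 5 − 10 = 0; ∂_2 has invariant factor(s) [2] giving torsion. So H_1 ≅ Z/2.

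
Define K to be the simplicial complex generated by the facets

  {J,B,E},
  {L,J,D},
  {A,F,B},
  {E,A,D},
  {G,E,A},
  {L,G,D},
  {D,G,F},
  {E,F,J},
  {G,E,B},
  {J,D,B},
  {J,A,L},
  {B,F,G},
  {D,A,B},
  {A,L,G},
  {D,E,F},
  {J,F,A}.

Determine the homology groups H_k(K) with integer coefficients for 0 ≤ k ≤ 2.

H_0 = Z,  H_1 = Z^2,  H_2 = Z.

Take the total order A < B < D < E < F < G < J < L on the vertex set. Then K (dimension 2) consists of the simplices:

  0-simplices (8): A, B, D, E, F, G, J, L
  1-simplices (24): AB, AD, AE, AF, AG, AJ, AL, BD, BE, BF, BG, BJ, DE, DF, DG, DJ, DL, EF, EG, EJ, FG, FJ, GL, JL
  2-simplices (16): ABD, ABF, ADE, AEG, AFJ, AGL, AJL, BDJ, BEG, BEJ, BFG, DEF, DFG, DGL, DJL, EFJ

Hence C_0 ≅ Z^8, C_1 ≅ Z^24, C_2 ≅ Z^16.

∂_1: C_1 → C_0 is given by ∂[p,q] = [q] − [p].
The 8×24 boundary matrix has rank 7 and Smith normal form diag(1,1,1,1,1,1,1).

Boundary ∂_2: C_2 → C_1 sends each 2-simplex [p,q,r] to [q,r] − [p,r] + [p,q]. For instance
  ∂DJL = JL − DL + DJ,
  ∂DEF = EF − DF + DE.
As a 24×16 matrix over Z this has rank 15, with invariant factors (1,1,1,1,1,1,1,1,1,1,1,1,1,1,1).

Now H_k = ker ∂_k / im ∂_{k+1}, so:

  H_0: rank C_0 − rank ∂_1 = 8 − 7 = 1, and the invariant factors of ∂_1 are all 1, so H_0 = Z.
  H_1: rank ker ∂_1 − rank ∂_2 = (24 − 7) − 15 = 2, and the invariant factors of ∂_2 are all 1, so H_1 = Z^2.
  H_2: rank ker ∂_2 − rank ∂_3 = (16 − 15) − 0 = 1, and there is no ∂_3, so H_2 = Z.

As a check, the Euler characteristic is 8 − 24 + 16 = 0, which agrees with 1 − 2 + 1 = 0.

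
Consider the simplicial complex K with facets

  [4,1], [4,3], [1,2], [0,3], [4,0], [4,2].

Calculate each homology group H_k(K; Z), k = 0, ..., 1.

H_0 ≅ Z,  H_1 ≅ Z^2.

Fix the vertex order 0 < 1 < 2 < 3 < 4 and write every simplex with vertices in increasing order. Then dim K = 1 and the simplices of K are:

  0-simplices (5): [0], [1], [2], [3], [4]
  1-simplices (6): [0,3], [0,4], [1,2], [1,4], [2,4], [3,4]

Hence C_0 ≅ Z^5, C_1 ≅ Z^6.

∂_1: C_1 → C_0 is given by ∂[p,q] = [q] − [p].
As a 5×6 matrix over Z this has rank 4, with invariant factors (1,1,1,1).

Reading off H_k = ker ∂_k / im ∂_{k+1}:

  H_0: rank C_0 − rank ∂_1 = 5 − 4 = 1, and the invariant factors of ∂_1 are all 1, so H_0 = Z.
  H_1: rank ker ∂_1 − rank ∂_2 = (6 − 4) − 0 = 2, and there is no ∂_2, so H_1 = Z^2.

(K is a triangulation of a wedge of 2 circles.)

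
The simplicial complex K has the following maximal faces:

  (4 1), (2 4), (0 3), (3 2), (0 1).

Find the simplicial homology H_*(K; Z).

Order the vertices as 0 < 1 < 2 < 3 < 4. Listing each simplex with vertices in this order, K has dimension 1 with simplices:

  0-simplices (5): [0], [1], [2], [3], [4]
  1-simplices (5): [0,1], [0,3], [1,4], [2,3], [2,4]

Hence C_0 ≅ Z^5, C_1 ≅ Z^5.

Boundary ∂_1: C_1 → C_0 sends each edge [p,q] (with p < q) to q − p. For instance
  ∂[0,3] = [3] − [0].
The 5×5 boundary matrix has rank 4 and Smith normal form diag(1,1,1,1).

Now H_k = ker ∂_k / im ∂_{k+1}, so:

  H_0: rank C_0 − rank ∂_1 = 5 − 4 = 1, and the invariant factors of ∂_1 are all 1, so H_0 = Z.
  H_1: rank ker ∂_1 − rank ∂_2 = (5 − 4) − 0 = 1, and there is no ∂_2, so H_1 = Z.

H_0 ≅ Z,  H_1 ≅ Z.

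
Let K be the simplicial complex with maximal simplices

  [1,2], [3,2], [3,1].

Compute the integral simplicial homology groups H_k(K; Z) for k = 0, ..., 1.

H_0 ≅ Z,  H_1 ≅ Z.

Order the vertices as 1 < 2 < 3. Listing each simplex with vertices in this order, K has dimension 1 with simplices:

  0-simplices (3): [1], [2], [3]
  1-simplices (3): [1,2], [1,3], [2,3]

Hence C_0 ≅ Z^3, C_1 ≅ Z^3.

∂_1: C_1 → C_0 sends each edge [p,q] (with p < q) to q − p. For instance
  ∂[1,3] = [3] − [1].
This gives a 3×3 integer matrix of rank 2; reducing to Smith normal form yields diagonal entries (1,1).

From H_k ≅ ker(∂_k) / im(∂_{k+1}) we obtain:

  H_0: rank C_0 − rank ∂_1 = 3 − 2 = 1, and the invariant factors of ∂_1 are all 1, so H_0 ≅ Z.
  H_1: rank ker ∂_1 − rank ∂_2 = (3 − 2) − 0 = 1, and there is no ∂_2, so H_1 ≅ Z.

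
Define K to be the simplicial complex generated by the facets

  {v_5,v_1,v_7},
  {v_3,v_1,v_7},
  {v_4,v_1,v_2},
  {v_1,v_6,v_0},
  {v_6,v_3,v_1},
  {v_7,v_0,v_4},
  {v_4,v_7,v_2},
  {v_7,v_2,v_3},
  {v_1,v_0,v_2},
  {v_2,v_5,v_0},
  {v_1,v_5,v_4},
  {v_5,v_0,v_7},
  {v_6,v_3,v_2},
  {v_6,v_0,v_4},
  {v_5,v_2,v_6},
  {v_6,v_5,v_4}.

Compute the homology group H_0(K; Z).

H_0 = Z.

We work with the vertex ordering v_0 < v_1 < v_2 < v_3 < v_4 < v_5 < v_6 < v_7. The simplices of K, each written with vertices in increasing order, are:

  0-simplices (8): [v_0], [v_1], [v_2], [v_3], [v_4], [v_5], [v_6], [v_7]
  1-simplices (24): (24 of them)
  2-simplices (16): (16 of them)

giving chain groups C_0 ≅ Z^8, C_1 ≅ Z^24, C_2 ≅ Z^16.

Boundary ∂_1: C_1 → C_0 maps an edge to its endpoints' difference, ∂[p,q] = q − p. For instance
  ∂[v_5,v_6] = [v_6] − [v_5].
The resulting 8×24 matrix has rank 7, and its Smith normal form has invariant factors (1,1,1,1,1,1,1).

Boundary ∂_2: C_2 → C_1 acts by ∂[p,q,r] = [q,r] − [p,r] + [p,q]. For instance
  ∂[v_1,v_3,v_7] = [v_3,v_7] − [v_1,v_7] + [v_1,v_3],
  ∂[v_1,v_3,v_6] = [v_3,v_6] − [v_1,v_6] + [v_1,v_3].
This gives a 24×16 integer matrix of rank 15; reducing to Smith normal form yields diagonal entries (1,1,1,1,1,1,1,1,1,1,1,1,1,1,1).

Computing H_k = (kernel of ∂_k) / (image of ∂_{k+1}):

  H_0: rank C_0 − rank ∂_1 = 8 − 7 = 1, and the invariant factors of ∂_1 are all 1, so H_0 = Z.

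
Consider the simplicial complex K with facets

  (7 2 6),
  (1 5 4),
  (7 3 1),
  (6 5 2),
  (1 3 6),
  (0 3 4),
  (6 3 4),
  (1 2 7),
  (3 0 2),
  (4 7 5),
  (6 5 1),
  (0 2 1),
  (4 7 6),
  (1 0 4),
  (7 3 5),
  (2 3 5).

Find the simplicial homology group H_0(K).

K has 8 vertices, 24 edges, 16 triangles.
rank ∂_0 = 0, rank ∂_1 = 7 ⇒ b_0 = 8 − 0 − 7 = 1; all invariant factors of ∂_1 are 1 so no torsion. So H_0 ≅ Z.

H_0 = Z.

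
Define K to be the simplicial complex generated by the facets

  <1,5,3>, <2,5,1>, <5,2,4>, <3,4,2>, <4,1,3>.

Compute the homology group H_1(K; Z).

H_1 = Z.

We work with the vertex ordering 1 < 2 < 3 < 4 < 5. The simplices of K, each written with vertices in increasing order, are:

  0-simplices (5): [1], [2], [3], [4], [5]
  1-simplices (10): [1,2], [1,3], [1,4], [1,5], [2,3], [2,4], [2,5], [3,4], [3,5], [4,5]
  2-simplices (5): [1,2,5], [1,3,4], [1,3,5], [2,3,4], [2,4,5]

giving chain groups C_0 ≅ Z^5, C_1 ≅ Z^10, C_2 ≅ Z^5.

The boundary map ∂_1: C_1 → C_0 sends each edge [p,q] (with p < q) to q − p.
This gives a 5×10 integer matrix of rank 4; reducing to Smith normal form yields diagonal entries (1,1,1,1).

Boundary ∂_2: C_2 → C_1 maps a triangle to the signed sum of its edges. For instance
  ∂[1,3,5] = [3,5] − [1,5] + [1,3],
  ∂[2,3,4] = [3,4] − [2,4] + [2,3].
As a 10×5 matrix over Z this has rank 5, with invariant factors (1,1,1,1,1).

From H_k ≅ ker(∂_k) / im(∂_{k+1}) we obtain:

  H_1: rank ker ∂_1 − rank ∂_2 = (10 − 4) − 5 = 1, and the invariant factors of ∂_2 are all 1, so H_1 = Z.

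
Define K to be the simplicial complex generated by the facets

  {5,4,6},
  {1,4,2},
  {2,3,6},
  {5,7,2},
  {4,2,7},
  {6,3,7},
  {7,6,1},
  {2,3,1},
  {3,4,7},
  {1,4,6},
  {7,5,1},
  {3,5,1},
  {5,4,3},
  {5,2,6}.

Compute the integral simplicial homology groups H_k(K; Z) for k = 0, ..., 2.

We work with the vertex ordering 1 < 2 < 3 < 4 < 5 < 6 < 7. The simplices of K, each written with vertices in increasing order, are:

  0-simplices (7): [1], [2], [3], [4], [5], [6], [7]
  1-simplices (21): [1,2], [1,3], [1,4], [1,5], [1,6], [1,7], [2,3], [2,4], [2,5], [2,6], [2,7], [3,4], [3,5], [3,6], [3,7], [4,5], [4,6], [4,7], [5,6], [5,7], [6,7]
  2-simplices (14): [1,2,3], [1,2,4], [1,3,5], [1,4,6], [1,5,7], [1,6,7], [2,3,6], [2,4,7], [2,5,6], [2,5,7], [3,4,5], [3,4,7], [3,6,7], [4,5,6]

Hence C_0 ≅ Z^7, C_1 ≅ Z^21, C_2 ≅ Z^14.

∂_1: C_1 → C_0 maps an edge to its endpoints' difference, ∂[p,q] = q − p. For instance
  ∂[1,2] = [2] − [1].
This gives a 7×21 integer matrix of rank 6; reducing to Smith normal form yields diagonal entries (1,1,1,1,1,1).

Boundary ∂_2: C_2 → C_1 sends each 2-simplex [p,q,r] to [q,r] − [p,r] + [p,q]. For instance
  ∂[2,3,6] = [3,6] − [2,6] + [2,3],
  ∂[1,4,6] = [4,6] − [1,6] + [1,4].
This gives a 21×14 integer matrix of rank 13; reducing to Smith normal form yields diagonal entries (1,1,1,1,1,1,1,1,1,1,1,1,1).

Reading off H_k = ker ∂_k / im ∂_{k+1}:

  H_0: rank C_0 − rank ∂_1 = 7 − 6 = 1, and the invariant factors of ∂_1 are all 1, so H_0 = Z.
  H_1: rank ker ∂_1 − rank ∂_2 = (21 − 6) − 13 = 2, and the invariant factors of ∂_2 are all 1, so H_1 = Z^2.
  H_2: rank ker ∂_2 − rank ∂_3 = (14 − 13) − 0 = 1, and there is no ∂_3, so H_2 = Z.

(K is a triangulation of the torus T^2.)

H_0 = Z,  H_1 = Z^2,  H_2 = Z.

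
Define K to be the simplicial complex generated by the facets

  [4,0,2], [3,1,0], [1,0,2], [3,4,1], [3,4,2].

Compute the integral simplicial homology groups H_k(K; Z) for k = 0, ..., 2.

K has 5 vertices, 10 edges, 5 triangles.
rank ∂_0 = 0, rank ∂_1 = 4 ⇒ b_0 = 5 − 0 − 4 = 1; all invariant factors of ∂_1 are 1 so no torsion. So H_0 ≅ Z.
rank ∂_1 = 4, rank ∂_2 = 5 ⇒ b_1 = 10 − 4 − 5 = 1; all invariant factors of ∂_2 are 1 so no torsion. So H_1 ≅ Z.
rank ∂_2 = 5, rank ∂_3 = 0 ⇒ b_2 = 5 − 5 − 0 = 0. So H_2 ≅ 0.

H_0 ≅ Z,  H_1 ≅ Z,  H_2 = 0.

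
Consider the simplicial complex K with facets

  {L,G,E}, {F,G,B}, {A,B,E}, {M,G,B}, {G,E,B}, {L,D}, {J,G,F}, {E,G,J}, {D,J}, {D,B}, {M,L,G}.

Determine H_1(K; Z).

H_1 ≅ Z^2.

Order the vertices as A < B < D < E < F < G < J < L < M. Listing each simplex with vertices in this order, K has dimension 2 with simplices:

  0-simplices (9): A, B, D, E, F, G, J, L, M
  1-simplices (18): AB, AE, BD, BE, BF, BG, BM, DJ, DL, EG, EJ, EL, FG, FJ, GJ, GL, GM, LM
  2-simplices (8): ABE, BEG, BFG, BGM, EGJ, EGL, FGJ, GLM

so the chain groups are C_0 ≅ Z^9, C_1 ≅ Z^18, C_2 ≅ Z^8.

The boundary map ∂_1: C_1 → C_0 is given by ∂[p,q] = [q] − [p]. For instance
  ∂BG = G − B.
The 9×18 boundary matrix has rank 8 and Smith normal form diag(1,1,1,1,1,1,1,1).

∂_2: C_2 → C_1 acts by ∂[p,q,r] = [q,r] − [p,r] + [p,q]. For instance
  ∂ABE = BE − AE + AB,
  ∂EGL = GL − EL + EG.
As a 18×8 matrix over Z this has rank 8, with invariant factors (1,1,1,1,1,1,1,1).

Reading off H_k = ker ∂_k / im ∂_{k+1}:

  H_1: rank ker ∂_1 − rank ∂_2 = (18 − 8) − 8 = 2, and the invariant factors of ∂_2 are all 1, so H_1 = Z^2.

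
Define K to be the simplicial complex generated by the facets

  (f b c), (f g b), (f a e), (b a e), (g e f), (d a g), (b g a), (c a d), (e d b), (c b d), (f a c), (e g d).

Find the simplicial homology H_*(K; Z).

H_0 ≅ Z,  H_1 ≅ Z/2,  H_2 = 0.

We work with the vertex ordering a < b < c < d < e < f < g. The simplices of K, each written with vertices in increasing order, are:

  0-simplices (7): a, b, c, d, e, f, g
  1-simplices (18): ab, ac, ad, ae, af, ag, bc, bd, be, bf, bg, cd, cf, de, dg, ef, eg, fg
  2-simplices (12): abe, abg, acd, acf, adg, aef, bcd, bcf, bde, bfg, deg, efg

Hence C_0 ≅ Z^7, C_1 ≅ Z^18, C_2 ≅ Z^12.

∂_1: C_1 → C_0 is given by ∂[p,q] = [q] − [p].
This gives a 7×18 integer matrix of rank 6; reducing to Smith normal form yields diagonal entries (1,1,1,1,1,1).

∂_2: C_2 → C_1 sends each 2-simplex [p,q,r] to [q,r] − [p,r] + [p,q]. For instance
  ∂bcf = cf − bf + bc,
  ∂acd = cd − ad + ac.
The 18×12 boundary matrix has rank 12 and Smith normal form diag(1,1,1,1,1,1,1,1,1,1,1,2).

Reading off H_k = ker ∂_k / im ∂_{k+1}:

  H_0: rank C_0 − rank ∂_1 = 7 − 6 = 1, and the invariant factors of ∂_1 are all 1, so H_0 = Z.
  H_1: rank ker ∂_1 − rank ∂_2 = (18 − 6) − 12 = 0, and ∂_2 has invariant factor 2 > 1, so H_1 = Z/2.
  H_2: rank ker ∂_2 − rank ∂_3 = (12 − 12) − 0 = 0, and there is no ∂_3, so H_2 = 0.

(K is a triangulation of the real projective plane RP^2.)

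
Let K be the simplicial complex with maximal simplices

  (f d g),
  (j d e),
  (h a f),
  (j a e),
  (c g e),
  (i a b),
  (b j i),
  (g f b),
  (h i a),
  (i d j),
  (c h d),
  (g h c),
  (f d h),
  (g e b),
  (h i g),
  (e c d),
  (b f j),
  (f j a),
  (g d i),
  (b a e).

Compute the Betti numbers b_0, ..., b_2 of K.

b_0 = 1, b_1 = 1, b_2 = 0.

Order the vertices as a < b < c < d < e < f < g < h < i < j. Listing each simplex with vertices in this order, K has dimension 2 with simplices:

  0-simplices (10): a, b, c, d, e, f, g, h, i, j
  1-simplices (30): ab, ae, af, ah, ai, aj, be, bf, bg, bi, bj, cd, ce, cg, ch, de, df, dg, dh, di, dj, eg, ej, fg, fh, fj, gh, gi, hi, ij
  2-simplices (20): abe, abi, aej, afh, afj, ahi, beg, bfg, bfj, bij, cde, cdh, ceg, cgh, dej, dfg, dfh, dgi, dij, ghi

so the chain groups are C_0 ≅ Z^10, C_1 ≅ Z^30, C_2 ≅ Z^20.

Boundary ∂_1: C_1 → C_0 sends each edge [p,q] (with p < q) to q − p. For instance
  ∂de = e − d.
This gives a 10×30 integer matrix of rank 9; reducing to Smith normal form yields diagonal entries (1,1,1,1,1,1,1,1,1).

Boundary ∂_2: C_2 → C_1 maps a triangle to the signed sum of its edges. For instance
  ∂cgh = gh − ch + cg,
  ∂cde = de − ce + cd.
As a 30×20 matrix over Z this has rank 20, with invariant factors (1,1,1,1,1,1,1,1,1,1,1,1,1,1,1,1,1,1,1,2).

Now H_k = ker ∂_k / im ∂_{k+1}, so:

  H_0: rank C_0 − rank ∂_1 = 10 − 9 = 1, and the invariant factors of ∂_1 are all 1, so H_0 = Z.
  H_1: rank ker ∂_1 − rank ∂_2 = (30 − 9) − 20 = 1, and ∂_2 has invariant factor 2 > 1, so H_1 = Z ⊕ Z/2Z.
  H_2: rank ker ∂_2 − rank ∂_3 = (20 − 20) − 0 = 0, and there is no ∂_3, so H_2 = 0.

As a check, the Euler characteristic is 10 − 30 + 20 = 0, which agrees with 1 − 1 + 0 = 0.
(K is a triangulation of the Klein bottle.)

Hence the Betti numbers are b_0 = 1, b_1 = 1, b_2 = 0.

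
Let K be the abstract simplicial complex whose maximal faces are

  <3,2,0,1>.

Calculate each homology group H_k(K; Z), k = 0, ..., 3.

Order the vertices as 0 < 1 < 2 < 3. Listing each simplex with vertices in this order, K has dimension 3 with simplices:

  0-simplices (4): [0], [1], [2], [3]
  1-simplices (6): [0,1], [0,2], [0,3], [1,2], [1,3], [2,3]
  2-simplices (4): [0,1,2], [0,1,3], [0,2,3], [1,2,3]
  3-simplices (1): [0,1,2,3]

Hence C_0 ≅ Z^4, C_1 ≅ Z^6, C_2 ≅ Z^4, C_3 ≅ Z^1.

∂_1: C_1 → C_0 sends each edge [p,q] (with p < q) to q − p. For instance
  ∂[0,3] = [3] − [0].
This gives a 4×6 integer matrix of rank 3; reducing to Smith normal form yields diagonal entries (1,1,1).

∂_2: C_2 → C_1 sends each 2-simplex [p,q,r] to [q,r] − [p,r] + [p,q]. For instance
  ∂[0,1,3] = [1,3] − [0,3] + [0,1],
  ∂[0,1,2] = [1,2] − [0,2] + [0,1].
The 6×4 boundary matrix has rank 3 and Smith normal form diag(1,1,1).

The boundary map ∂_3: C_3 → C_2 sends each 3-simplex σ to the alternating sum Σ_i (−1)^i (σ with its i-th vertex removed). For instance
  ∂[0,1,2,3] = [1,2,3] − [0,2,3] + [0,1,3] − [0,1,2].
This gives a 4×1 integer matrix of rank 1; reducing to Smith normal form yields diagonal entries (1).

Now H_k = ker ∂_k / im ∂_{k+1}, so:

  H_0: rank C_0 − rank ∂_1 = 4 − 3 = 1, and the invariant factors of ∂_1 are all 1, so H_0 ≅ Z.
  H_1: rank ker ∂_1 − rank ∂_2 = (6 − 3) − 3 = 0, and the invariant factors of ∂_2 are all 1, so H_1 ≅ 0.
  H_2: rank ker ∂_2 − rank ∂_3 = (4 − 3) − 1 = 0, and the invariant factors of ∂_3 are all 1, so H_2 ≅ 0.
  H_3: rank ker ∂_3 − rank ∂_4 = (1 − 1) − 0 = 0, and there is no ∂_4, so H_3 ≅ 0.

H_0 = Z,  H_1 = 0,  H_2 = 0,  H_3 = 0.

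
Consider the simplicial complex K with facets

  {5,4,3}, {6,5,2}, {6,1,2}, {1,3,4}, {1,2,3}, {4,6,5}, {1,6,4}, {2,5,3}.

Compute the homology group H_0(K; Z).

H_0 = Z.

Fix the vertex order 1 < 2 < 3 < 4 < 5 < 6 and write every simplex with vertices in increasing order. Then dim K = 2 and the simplices of K are:

  0-simplices (6): [1], [2], [3], [4], [5], [6]
  1-simplices (12): [1,2], [1,3], [1,4], [1,6], [2,3], [2,5], [2,6], [3,4], [3,5], [4,5], [4,6], [5,6]
  2-simplices (8): [1,2,3], [1,2,6], [1,3,4], [1,4,6], [2,3,5], [2,5,6], [3,4,5], [4,5,6]

Hence C_0 ≅ Z^6, C_1 ≅ Z^12, C_2 ≅ Z^8.

∂_1: C_1 → C_0 maps an edge to its endpoints' difference, ∂[p,q] = q − p. For instance
  ∂[4,5] = [5] − [4].
The 6×12 boundary matrix has rank 5 and Smith normal form diag(1,1,1,1,1).

∂_2: C_2 → C_1 maps a triangle to the signed sum of its edges. For instance
  ∂[1,2,3] = [2,3] − [1,3] + [1,2],
  ∂[2,3,5] = [3,5] − [2,5] + [2,3].
This gives a 12×8 integer matrix of rank 7; reducing to Smith normal form yields diagonal entries (1,1,1,1,1,1,1).

Reading off H_k = ker ∂_k / im ∂_{k+1}:

  H_0: rank C_0 − rank ∂_1 = 6 − 5 = 1, and the invariant factors of ∂_1 are all 1, so H_0 ≅ Z.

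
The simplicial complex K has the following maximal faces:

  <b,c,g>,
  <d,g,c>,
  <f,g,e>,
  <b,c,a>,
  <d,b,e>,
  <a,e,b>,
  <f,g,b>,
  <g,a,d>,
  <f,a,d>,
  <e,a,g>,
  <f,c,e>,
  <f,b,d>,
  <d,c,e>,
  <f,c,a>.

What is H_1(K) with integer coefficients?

H_1 ≅ Z^2.

K has 7 vertices, 21 edges, 14 triangles.
rank ∂_1 = 6, rank ∂_2 = 13 ⇒ b_1 = 21 − 6 − 13 = 2; all invariant factors of ∂_2 are 1 so no torsion. So H_1 = Z^2.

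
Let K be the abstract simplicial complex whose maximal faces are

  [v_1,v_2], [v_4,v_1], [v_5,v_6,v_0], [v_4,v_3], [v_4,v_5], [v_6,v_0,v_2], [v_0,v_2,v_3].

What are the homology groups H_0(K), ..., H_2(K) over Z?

H_0 ≅ Z,  H_1 ≅ Z^2,  H_2 = 0.

We work with the vertex ordering v_0 < v_1 < v_2 < v_3 < v_4 < v_5 < v_6. The simplices of K, each written with vertices in increasing order, are:

  0-simplices (7): [v_0], [v_1], [v_2], [v_3], [v_4], [v_5], [v_6]
  1-simplices (11): [v_0,v_2], [v_0,v_3], [v_0,v_5], [v_0,v_6], [v_1,v_2], [v_1,v_4], [v_2,v_3], [v_2,v_6], [v_3,v_4], [v_4,v_5], [v_5,v_6]
  2-simplices (3): [v_0,v_2,v_3], [v_0,v_2,v_6], [v_0,v_5,v_6]

giving chain groups C_0 ≅ Z^7, C_1 ≅ Z^11, C_2 ≅ Z^3.

∂_1: C_1 → C_0 is given by ∂[p,q] = [q] − [p]. For instance
  ∂[v_1,v_4] = [v_4] − [v_1].
The resulting 7×11 matrix has rank 6, and its Smith normal form has invariant factors (1,1,1,1,1,1).

Boundary ∂_2: C_2 → C_1 acts by ∂[p,q,r] = [q,r] − [p,r] + [p,q]. For instance
  ∂[v_0,v_2,v_6] = [v_2,v_6] − [v_0,v_6] + [v_0,v_2],
  ∂[v_0,v_5,v_6] = [v_5,v_6] − [v_0,v_6] + [v_0,v_5].
As a 11×3 matrix over Z this has rank 3, with invariant factors (1,1,1).

From H_k ≅ ker(∂_k) / im(∂_{k+1}) we obtain:

  H_0: rank C_0 − rank ∂_1 = 7 − 6 = 1, and the invariant factors of ∂_1 are all 1, so H_0 = Z.
  H_1: rank ker ∂_1 − rank ∂_2 = (11 − 6) − 3 = 2, and the invariant factors of ∂_2 are all 1, so H_1 = Z^2.
  H_2: rank ker ∂_2 − rank ∂_3 = (3 − 3) − 0 = 0, and there is no ∂_3, so H_2 = 0.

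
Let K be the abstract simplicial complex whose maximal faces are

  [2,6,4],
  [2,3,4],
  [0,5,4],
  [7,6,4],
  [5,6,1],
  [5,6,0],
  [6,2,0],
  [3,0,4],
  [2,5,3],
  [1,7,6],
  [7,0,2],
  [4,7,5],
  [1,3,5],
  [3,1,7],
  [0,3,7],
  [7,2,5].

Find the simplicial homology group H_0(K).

H_0 ≅ Z.

Fix the vertex order 0 < 1 < 2 < 3 < 4 < 5 < 6 < 7 and write every simplex with vertices in increasing order. Then dim K = 2 and the simplices of K are:

  0-simplices (8): [0], [1], [2], [3], [4], [5], [6], [7]
  1-simplices (24): (24 of them)
  2-simplices (16): [0,2,6], [0,2,7], [0,3,4], [0,3,7], [0,4,5], [0,5,6], [1,3,5], [1,3,7], [1,5,6], [1,6,7], [2,3,4], [2,3,5], [2,4,6], [2,5,7], [4,5,7], [4,6,7]

giving chain groups C_0 ≅ Z^8, C_1 ≅ Z^24, C_2 ≅ Z^16.

Boundary ∂_1: C_1 → C_0 sends each edge [p,q] (with p < q) to q − p.
This gives a 8×24 integer matrix of rank 7; reducing to Smith normal form yields diagonal entries (1,1,1,1,1,1,1).

Boundary ∂_2: C_2 → C_1 maps a triangle to the signed sum of its edges. For instance
  ∂[1,6,7] = [6,7] − [1,7] + [1,6],
  ∂[2,4,6] = [4,6] − [2,6] + [2,4].
This gives a 24×16 integer matrix of rank 15; reducing to Smith normal form yields diagonal entries (1,1,1,1,1,1,1,1,1,1,1,1,1,1,1).

Reading off H_k = ker ∂_k / im ∂_{k+1}:

  H_0: rank C_0 − rank ∂_1 = 8 − 7 = 1, and the invariant factors of ∂_1 are all 1, so H_0 = Z.

(K is a triangulation of the torus T^2.)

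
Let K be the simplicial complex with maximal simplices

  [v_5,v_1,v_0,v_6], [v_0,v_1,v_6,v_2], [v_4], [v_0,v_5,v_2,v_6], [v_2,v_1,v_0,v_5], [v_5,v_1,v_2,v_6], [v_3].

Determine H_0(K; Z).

We work with the vertex ordering v_0 < v_1 < v_2 < v_3 < v_4 < v_5 < v_6. The simplices of K, each written with vertices in increasing order, are:

  0-simplices (7): [v_0], [v_1], [v_2], [v_3], [v_4], [v_5], [v_6]
  1-simplices (10): [v_0,v_1], [v_0,v_2], [v_0,v_5], [v_0,v_6], [v_1,v_2], [v_1,v_5], [v_1,v_6], [v_2,v_5], [v_2,v_6], [v_5,v_6]
  2-simplices (10): [v_0,v_1,v_2], [v_0,v_1,v_5], [v_0,v_1,v_6], [v_0,v_2,v_5], [v_0,v_2,v_6], [v_0,v_5,v_6], [v_1,v_2,v_5], [v_1,v_2,v_6], [v_1,v_5,v_6], [v_2,v_5,v_6]
  3-simplices (5): [v_0,v_1,v_2,v_5], [v_0,v_1,v_2,v_6], [v_0,v_1,v_5,v_6], [v_0,v_2,v_5,v_6], [v_1,v_2,v_5,v_6]

giving chain groups C_0 ≅ Z^7, C_1 ≅ Z^10, C_2 ≅ Z^10, C_3 ≅ Z^5.

Boundary ∂_1: C_1 → C_0 maps an edge to its endpoints' difference, ∂[p,q] = q − p. For instance
  ∂[v_0,v_6] = [v_6] − [v_0].
This gives a 7×10 integer matrix of rank 4; reducing to Smith normal form yields diagonal entries (1,1,1,1).

The boundary map ∂_2: C_2 → C_1 acts by ∂[p,q,r] = [q,r] − [p,r] + [p,q]. For instance
  ∂[v_2,v_5,v_6] = [v_5,v_6] − [v_2,v_6] + [v_2,v_5],
  ∂[v_1,v_5,v_6] = [v_5,v_6] − [v_1,v_6] + [v_1,v_5].
This gives a 10×10 integer matrix of rank 6; reducing to Smith normal form yields diagonal entries (1,1,1,1,1,1).

∂_3: C_3 → C_2 sends each 3-simplex σ to the alternating sum Σ_i (−1)^i (σ with its i-th vertex removed). For instance
  ∂[v_0,v_1,v_2,v_6] = [v_1,v_2,v_6] − [v_0,v_2,v_6] + [v_0,v_1,v_6] − [v_0,v_1,v_2],
  ∂[v_1,v_2,v_5,v_6] = [v_2,v_5,v_6] − [v_1,v_5,v_6] + [v_1,v_2,v_6] − [v_1,v_2,v_5].
The 10×5 boundary matrix has rank 4 and Smith normal form diag(1,1,1,1).

From H_k ≅ ker(∂_k) / im(∂_{k+1}) we obtain:

  H_0: rank C_0 − rank ∂_1 = 7 − 4 = 3, and the invariant factors of ∂_1 are all 1, so H_0 ≅ Z^3.

H_0 = Z^3.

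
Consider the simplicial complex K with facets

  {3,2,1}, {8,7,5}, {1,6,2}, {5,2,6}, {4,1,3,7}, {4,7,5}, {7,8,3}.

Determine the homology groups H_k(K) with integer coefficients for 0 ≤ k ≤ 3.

H_0 ≅ Z,  H_1 ≅ Z,  H_2 = 0,  H_3 = 0.

Order the vertices as 1 < 2 < 3 < 4 < 5 < 6 < 7 < 8. Listing each simplex with vertices in this order, K has dimension 3 with simplices:

  0-simplices (8): [1], [2], [3], [4], [5], [6], [7], [8]
  1-simplices (17): [1,2], [1,3], [1,4], [1,6], [1,7], [2,3], [2,5], [2,6], [3,4], [3,7], [3,8], [4,5], [4,7], [5,6], [5,7], [5,8], [7,8]
  2-simplices (10): [1,2,3], [1,2,6], [1,3,4], [1,3,7], [1,4,7], [2,5,6], [3,4,7], [3,7,8], [4,5,7], [5,7,8]
  3-simplices (1): [1,3,4,7]

giving chain groups C_0 ≅ Z^8, C_1 ≅ Z^17, C_2 ≅ Z^10, C_3 ≅ Z^1.

∂_1: C_1 → C_0 is given by ∂[p,q] = [q] − [p].
As a 8×17 matrix over Z this has rank 7, with invariant factors (1,1,1,1,1,1,1).

∂_2: C_2 → C_1 sends each 2-simplex [p,q,r] to [q,r] − [p,r] + [p,q]. For instance
  ∂[1,2,3] = [2,3] − [1,3] + [1,2],
  ∂[1,4,7] = [4,7] − [1,7] + [1,4].
The resulting 17×10 matrix has rank 9, and its Smith normal form has invariant factors (1,1,1,1,1,1,1,1,1).

The boundary map ∂_3: C_3 → C_2 sends each 3-simplex σ to the alternating sum Σ_i (−1)^i (σ with its i-th vertex removed). For instance
  ∂[1,3,4,7] = [3,4,7] − [1,4,7] + [1,3,7] − [1,3,4].
As a 10×1 matrix over Z this has rank 1, with invariant factors (1).

Reading off H_k = ker ∂_k / im ∂_{k+1}:

  H_0: rank C_0 − rank ∂_1 = 8 − 7 = 1, and the invariant factors of ∂_1 are all 1, so H_0 ≅ Z.
  H_1: rank ker ∂_1 − rank ∂_2 = (17 − 7) − 9 = 1, and the invariant factors of ∂_2 are all 1, so H_1 ≅ Z.
  H_2: rank ker ∂_2 − rank ∂_3 = (10 − 9) − 1 = 0, and the invariant factors of ∂_3 are all 1, so H_2 ≅ 0.
  H_3: rank ker ∂_3 − rank ∂_4 = (1 − 1) − 0 = 0, and there is no ∂_4, so H_3 ≅ 0.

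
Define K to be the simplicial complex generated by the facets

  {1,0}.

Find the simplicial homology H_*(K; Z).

Take the total order 0 < 1 on the vertex set. Then K (dimension 1) consists of the simplices:

  0-simplices (2): [0], [1]
  1-simplices (1): [0,1]

giving chain groups C_0 ≅ Z^2, C_1 ≅ Z^1.

Boundary ∂_1: C_1 → C_0 sends each edge [p,q] (with p < q) to q − p. For instance
  ∂[0,1] = [1] − [0].
The 2×1 boundary matrix has rank 1 and Smith normal form diag(1).

Reading off H_k = ker ∂_k / im ∂_{k+1}:

  H_0: rank C_0 − rank ∂_1 = 2 − 1 = 1, and the invariant factors of ∂_1 are all 1, so H_0 = Z.
  H_1: rank ker ∂_1 − rank ∂_2 = (1 − 1) − 0 = 0, and there is no ∂_2, so H_1 = 0.

As a check, the Euler characteristic is 2 − 1 = 1, which agrees with 1 − 0 = 1.

H_0 = Z,  H_1 = 0.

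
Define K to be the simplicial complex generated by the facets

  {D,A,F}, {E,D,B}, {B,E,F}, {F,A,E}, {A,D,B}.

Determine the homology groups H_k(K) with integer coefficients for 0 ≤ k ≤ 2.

K has 5 vertices, 10 edges, 5 triangles.
rank ∂_0 = 0, rank ∂_1 = 4 ⇒ b_0 = 5 − 0 − 4 = 1; all invariant factors of ∂_1 are 1 so no torsion. So H_0 ≅ Z.
rank ∂_1 = 4, rank ∂_2 = 5 ⇒ b_1 = 10 − 4 − 5 = 1; all invariant factors of ∂_2 are 1 so no torsion. So H_1 ≅ Z.
rank ∂_2 = 5, rank ∂_3 = 0 ⇒ b_2 = 5 − 5 − 0 = 0. So H_2 ≅ 0.

H_0 = Z,  H_1 = Z,  H_2 = 0.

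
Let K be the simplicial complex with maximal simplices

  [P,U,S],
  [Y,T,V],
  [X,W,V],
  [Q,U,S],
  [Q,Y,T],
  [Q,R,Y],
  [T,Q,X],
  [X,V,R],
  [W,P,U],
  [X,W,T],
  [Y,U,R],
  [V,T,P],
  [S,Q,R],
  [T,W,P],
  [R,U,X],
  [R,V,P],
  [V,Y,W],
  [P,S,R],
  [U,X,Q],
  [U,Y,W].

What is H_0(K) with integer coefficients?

H_0 ≅ Z.

Order the vertices as P < Q < R < S < T < U < V < W < X < Y. Listing each simplex with vertices in this order, K has dimension 2 with simplices:

  0-simplices (10): P, Q, R, S, T, U, V, W, X, Y
  1-simplices (30): PR, PS, PT, PU, PV, PW, QR, QS, QT, QU, QX, QY, RS, RU, RV, RX, RY, SU, TV, TW, TX, TY, UW, UX, UY, VW, VX, VY, WX, WY
  2-simplices (20): PRS, PRV, PSU, PTV, PTW, PUW, QRS, QRY, QSU, QTX, QTY, QUX, RUX, RUY, RVX, TVY, TWX, UWY, VWX, VWY

Hence C_0 ≅ Z^10, C_1 ≅ Z^30, C_2 ≅ Z^20.

∂_1: C_1 → C_0 is given by ∂[p,q] = [q] − [p]. For instance
  ∂RY = Y − R.
The 10×30 boundary matrix has rank 9 and Smith normal form diag(1,1,1,1,1,1,1,1,1).

The boundary map ∂_2: C_2 → C_1 maps a triangle to the signed sum of its edges. For instance
  ∂PUW = UW − PW + PU,
  ∂TWX = WX − TX + TW.
The 30×20 boundary matrix has rank 20 and Smith normal form diag(1,1,1,1,1,1,1,1,1,1,1,1,1,1,1,1,1,1,1,2).

Reading off H_k = ker ∂_k / im ∂_{k+1}:

  H_0: rank C_0 − rank ∂_1 = 10 − 9 = 1, and the invariant factors of ∂_1 are all 1, so H_0 = Z.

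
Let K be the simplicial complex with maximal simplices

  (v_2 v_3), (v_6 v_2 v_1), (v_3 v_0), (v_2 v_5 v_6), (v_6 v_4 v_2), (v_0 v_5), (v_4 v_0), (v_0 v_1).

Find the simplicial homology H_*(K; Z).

H_0 ≅ Z,  H_1 ≅ Z^3,  H_2 = 0.

We work with the vertex ordering v_0 < v_1 < v_2 < v_3 < v_4 < v_5 < v_6. The simplices of K, each written with vertices in increasing order, are:

  0-simplices (7): [v_0], [v_1], [v_2], [v_3], [v_4], [v_5], [v_6]
  1-simplices (12): [v_0,v_1], [v_0,v_3], [v_0,v_4], [v_0,v_5], [v_1,v_2], [v_1,v_6], [v_2,v_3], [v_2,v_4], [v_2,v_5], [v_2,v_6], [v_4,v_6], [v_5,v_6]
  2-simplices (3): [v_1,v_2,v_6], [v_2,v_4,v_6], [v_2,v_5,v_6]

Hence C_0 ≅ Z^7, C_1 ≅ Z^12, C_2 ≅ Z^3.

Boundary ∂_1: C_1 → C_0 sends each edge [p,q] (with p < q) to q − p. For instance
  ∂[v_2,v_6] = [v_6] − [v_2].
As a 7×12 matrix over Z this has rank 6, with invariant factors (1,1,1,1,1,1).

Boundary ∂_2: C_2 → C_1 acts by ∂[p,q,r] = [q,r] − [p,r] + [p,q]. For instance
  ∂[v_2,v_5,v_6] = [v_5,v_6] − [v_2,v_6] + [v_2,v_5],
  ∂[v_2,v_4,v_6] = [v_4,v_6] − [v_2,v_6] + [v_2,v_4].
As a 12×3 matrix over Z this has rank 3, with invariant factors (1,1,1).

Computing H_k = (kernel of ∂_k) / (image of ∂_{k+1}):

  H_0: rank C_0 − rank ∂_1 = 7 − 6 = 1, and the invariant factors of ∂_1 are all 1, so H_0 ≅ Z.
  H_1: rank ker ∂_1 − rank ∂_2 = (12 − 6) − 3 = 3, and the invariant factors of ∂_2 are all 1, so H_1 ≅ Z^3.
  H_2: rank ker ∂_2 − rank ∂_3 = (3 − 3) − 0 = 0, and there is no ∂_3, so H_2 ≅ 0.

As a check, the Euler characteristic is 7 − 12 + 3 = -2, which agrees with 1 − 3 + 0 = -2.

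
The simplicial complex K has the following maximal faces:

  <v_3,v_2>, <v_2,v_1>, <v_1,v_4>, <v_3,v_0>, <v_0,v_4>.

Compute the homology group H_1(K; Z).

H_1 = Z.

Take the total order v_0 < v_1 < v_2 < v_3 < v_4 on the vertex set. Then K (dimension 1) consists of the simplices:

  0-simplices (5): [v_0], [v_1], [v_2], [v_3], [v_4]
  1-simplices (5): [v_0,v_3], [v_0,v_4], [v_1,v_2], [v_1,v_4], [v_2,v_3]

Hence C_0 ≅ Z^5, C_1 ≅ Z^5.

Boundary ∂_1: C_1 → C_0 sends each edge [p,q] (with p < q) to q − p.
The 5×5 boundary matrix has rank 4 and Smith normal form diag(1,1,1,1).

From H_k ≅ ker(∂_k) / im(∂_{k+1}) we obtain:

  H_1: rank ker ∂_1 − rank ∂_2 = (5 − 4) − 0 = 1, and there is no ∂_2, so H_1 ≅ Z.

(K is a triangulation of the circle S^1.)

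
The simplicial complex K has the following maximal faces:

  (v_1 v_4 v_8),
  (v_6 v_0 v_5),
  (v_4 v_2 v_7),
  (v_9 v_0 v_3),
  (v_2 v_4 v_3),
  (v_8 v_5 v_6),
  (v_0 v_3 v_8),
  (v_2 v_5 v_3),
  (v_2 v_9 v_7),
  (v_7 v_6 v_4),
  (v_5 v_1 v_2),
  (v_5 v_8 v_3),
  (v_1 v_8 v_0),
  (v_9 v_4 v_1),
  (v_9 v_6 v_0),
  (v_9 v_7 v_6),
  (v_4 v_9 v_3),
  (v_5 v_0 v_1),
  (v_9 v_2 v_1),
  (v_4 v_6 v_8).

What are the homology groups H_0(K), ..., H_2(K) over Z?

H_0 = Z,  H_1 = Z ⊕ Z/2Z,  H_2 = 0.

Fix the vertex order v_0 < v_1 < v_2 < v_3 < v_4 < v_5 < v_6 < v_7 < v_8 < v_9 and write every simplex with vertices in increasing order. Then dim K = 2 and the simplices of K are:

  0-simplices (10): [v_0], [v_1], [v_2], [v_3], [v_4], [v_5], [v_6], [v_7], [v_8], [v_9]
  1-simplices (30): (30 of them)
  2-simplices (20): (20 of them)

Hence C_0 ≅ Z^10, C_1 ≅ Z^30, C_2 ≅ Z^20.

The boundary map ∂_1: C_1 → C_0 maps an edge to its endpoints' difference, ∂[p,q] = q − p.
The resulting 10×30 matrix has rank 9, and its Smith normal form has invariant factors (1,1,1,1,1,1,1,1,1).

Boundary ∂_2: C_2 → C_1 maps a triangle to the signed sum of its edges. For instance
  ∂[v_1,v_4,v_9] = [v_4,v_9] − [v_1,v_9] + [v_1,v_4],
  ∂[v_3,v_5,v_8] = [v_5,v_8] − [v_3,v_8] + [v_3,v_5].
As a 30×20 matrix over Z this has rank 20, with invariant factors (1,1,1,1,1,1,1,1,1,1,1,1,1,1,1,1,1,1,1,2).

Computing H_k = (kernel of ∂_k) / (image of ∂_{k+1}):

  H_0: rank C_0 − rank ∂_1 = 10 − 9 = 1, and the invariant factors of ∂_1 are all 1, so H_0 = Z.
  H_1: rank ker ∂_1 − rank ∂_2 = (30 − 9) − 20 = 1, and ∂_2 has invariant factor 2 > 1, so H_1 = Z ⊕ Z/2Z.
  H_2: rank ker ∂_2 − rank ∂_3 = (20 − 20) − 0 = 0, and there is no ∂_3, so H_2 = 0.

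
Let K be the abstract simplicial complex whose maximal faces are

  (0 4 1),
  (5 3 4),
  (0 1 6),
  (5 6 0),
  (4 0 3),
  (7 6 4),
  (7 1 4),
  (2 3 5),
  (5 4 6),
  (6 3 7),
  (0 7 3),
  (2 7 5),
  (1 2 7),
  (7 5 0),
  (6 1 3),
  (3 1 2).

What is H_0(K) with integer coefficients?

H_0 = Z.

Order the vertices as 0 < 1 < 2 < 3 < 4 < 5 < 6 < 7. Listing each simplex with vertices in this order, K has dimension 2 with simplices:

  0-simplices (8): [0], [1], [2], [3], [4], [5], [6], [7]
  1-simplices (24): (24 of them)
  2-simplices (16): [0,1,4], [0,1,6], [0,3,4], [0,3,7], [0,5,6], [0,5,7], [1,2,3], [1,2,7], [1,3,6], [1,4,7], [2,3,5], [2,5,7], [3,4,5], [3,6,7], [4,5,6], [4,6,7]

Hence C_0 ≅ Z^8, C_1 ≅ Z^24, C_2 ≅ Z^16.

The boundary map ∂_1: C_1 → C_0 sends each edge [p,q] (with p < q) to q − p.
As a 8×24 matrix over Z this has rank 7, with invariant factors (1,1,1,1,1,1,1).

The boundary map ∂_2: C_2 → C_1 maps a triangle to the signed sum of its edges. For instance
  ∂[4,5,6] = [5,6] − [4,6] + [4,5],
  ∂[0,1,6] = [1,6] − [0,6] + [0,1].
The 24×16 boundary matrix has rank 15 and Smith normal form diag(1,1,1,1,1,1,1,1,1,1,1,1,1,1,1).

From H_k ≅ ker(∂_k) / im(∂_{k+1}) we obtain:

  H_0: rank C_0 − rank ∂_1 = 8 − 7 = 1, and the invariant factors of ∂_1 are all 1, so H_0 ≅ Z.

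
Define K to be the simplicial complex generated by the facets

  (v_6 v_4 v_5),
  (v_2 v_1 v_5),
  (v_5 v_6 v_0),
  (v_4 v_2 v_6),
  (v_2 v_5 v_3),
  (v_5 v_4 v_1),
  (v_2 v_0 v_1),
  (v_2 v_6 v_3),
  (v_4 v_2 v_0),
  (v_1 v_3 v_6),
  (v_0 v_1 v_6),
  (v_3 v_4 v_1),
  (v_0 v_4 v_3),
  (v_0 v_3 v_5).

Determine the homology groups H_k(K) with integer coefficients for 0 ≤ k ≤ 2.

We work with the vertex ordering v_0 < v_1 < v_2 < v_3 < v_4 < v_5 < v_6. The simplices of K, each written with vertices in increasing order, are:

  0-simplices (7): [v_0], [v_1], [v_2], [v_3], [v_4], [v_5], [v_6]
  1-simplices (21): (21 of them)
  2-simplices (14): (14 of them)

so the chain groups are C_0 ≅ Z^7, C_1 ≅ Z^21, C_2 ≅ Z^14.

∂_1: C_1 → C_0 sends each edge [p,q] (with p < q) to q − p. For instance
  ∂[v_2,v_3] = [v_3] − [v_2].
The 7×21 boundary matrix has rank 6 and Smith normal form diag(1,1,1,1,1,1).

Boundary ∂_2: C_2 → C_1 maps a triangle to the signed sum of its edges. For instance
  ∂[v_2,v_3,v_5] = [v_3,v_5] − [v_2,v_5] + [v_2,v_3],
  ∂[v_1,v_4,v_5] = [v_4,v_5] − [v_1,v_5] + [v_1,v_4].
As a 21×14 matrix over Z this has rank 13, with invariant factors (1,1,1,1,1,1,1,1,1,1,1,1,1).

Reading off H_k = ker ∂_k / im ∂_{k+1}:

  H_0: rank C_0 − rank ∂_1 = 7 − 6 = 1, and the invariant factors of ∂_1 are all 1, so H_0 = Z.
  H_1: rank ker ∂_1 − rank ∂_2 = (21 − 6) − 13 = 2, and the invariant factors of ∂_2 are all 1, so H_1 = Z^2.
  H_2: rank ker ∂_2 − rank ∂_3 = (14 − 13) − 0 = 1, and there is no ∂_3, so H_2 = Z.

As a check, the Euler characteristic is 7 − 21 + 14 = 0, which agrees with 1 − 2 + 1 = 0.

H_0 = Z,  H_1 = Z^2,  H_2 = Z.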